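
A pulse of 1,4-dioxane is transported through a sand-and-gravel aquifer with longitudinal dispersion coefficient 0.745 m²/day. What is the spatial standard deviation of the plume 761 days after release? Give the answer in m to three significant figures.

33.7 m

Dispersive spreading gives a Gaussian with σ² = 2Dt; advection only shifts the center.
σ = √(2 × 0.745 × 761) = 33.7 m.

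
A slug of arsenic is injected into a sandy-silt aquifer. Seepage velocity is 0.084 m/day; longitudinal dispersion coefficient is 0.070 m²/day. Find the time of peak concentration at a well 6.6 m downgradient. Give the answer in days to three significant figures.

For the 1D instantaneous-source solution, setting ∂C/∂t = 0 at fixed x gives v²t² + 2Dt − x² = 0, so t = (√(D² + v²x²) − D)/v².
√(D² + v²x²) = √(0.070² + 0.084² × 6.6²) = 0.5588; v² = 0.007056.
t = (0.5588 − 0.070)/0.007056 = 69.3 days (vs. the pure-advection estimate x/v = 78.6 d).

69.3 days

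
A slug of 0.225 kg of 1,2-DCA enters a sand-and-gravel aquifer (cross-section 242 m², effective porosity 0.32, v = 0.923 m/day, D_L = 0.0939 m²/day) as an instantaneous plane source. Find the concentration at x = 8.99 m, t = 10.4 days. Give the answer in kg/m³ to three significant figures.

0.000754 kg/m³

For an instantaneous plane source, C(x,t) = M/(n_e·A·√(4πDt)) · exp(−(x−vt)²/(4Dt)), with n_e·A the pore (flow) area.
Plume center vt = 0.923 × 10.4 = 9.5992 m, so the well at 8.99 m is 0.6092 m upgradient of the peak.
√(4πDt) = 3.503 m, giving peak height M/(n_e·A·√(4πDt)) = 0.225/(0.32 × 242 × 3.503) = 0.0008294 kg/m³.
(x−vt)²/(4Dt) = (-0.6092)²/(4 × 0.0939 × 10.4) = 0.09501; exp(−0.09501) = 0.9094.
C = 0.0008294 × 0.9094 = 0.000754 kg/m³.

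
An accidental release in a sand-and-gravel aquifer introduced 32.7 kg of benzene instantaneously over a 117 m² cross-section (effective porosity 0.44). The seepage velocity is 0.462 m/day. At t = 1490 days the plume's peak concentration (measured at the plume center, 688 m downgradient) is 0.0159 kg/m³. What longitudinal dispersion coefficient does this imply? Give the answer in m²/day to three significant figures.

At the plume center C_max = M/(n_e·A·√(4πDt)), so D = M²/(4πt·(n_e·A·C_max)²).
n_e·A·C_max = 0.44 × 117 × 0.0159 = 0.8185 kg/m.
D = 32.7²/(4π × 1490 × 0.8185²) = 0.0852 m²/day.

0.0852 m²/day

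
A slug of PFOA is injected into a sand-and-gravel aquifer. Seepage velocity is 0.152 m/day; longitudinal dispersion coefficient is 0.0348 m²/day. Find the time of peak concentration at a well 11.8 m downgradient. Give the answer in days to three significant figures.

For the 1D instantaneous-source solution, setting ∂C/∂t = 0 at fixed x gives v²t² + 2Dt − x² = 0, so t = (√(D² + v²x²) − D)/v².
√(D² + v²x²) = √(0.0348² + 0.152² × 11.8²) = 1.794; v² = 0.023104.
t = (1.794 − 0.0348)/0.023104 = 76.1 days (vs. the pure-advection estimate x/v = 77.6 d).

76.1 days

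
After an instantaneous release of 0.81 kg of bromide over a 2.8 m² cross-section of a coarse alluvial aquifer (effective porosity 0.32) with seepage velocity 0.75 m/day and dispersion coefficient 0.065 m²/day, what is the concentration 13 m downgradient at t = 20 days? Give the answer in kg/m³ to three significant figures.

For an instantaneous plane source, C(x,t) = M/(n_e·A·√(4πDt)) · exp(−(x−vt)²/(4Dt)), with n_e·A the pore (flow) area.
Plume center vt = 0.75 × 20 = 15 m, so the well at 13 m is 2 m upgradient of the peak.
√(4πDt) = 4.042 m, giving peak height M/(n_e·A·√(4πDt)) = 0.81/(0.32 × 2.8 × 4.042) = 0.2237 kg/m³.
(x−vt)²/(4Dt) = (-2)²/(4 × 0.065 × 20) = 0.7692; exp(−0.7692) = 0.4634.
C = 0.2237 × 0.4634 = 0.104 kg/m³.

0.104 kg/m³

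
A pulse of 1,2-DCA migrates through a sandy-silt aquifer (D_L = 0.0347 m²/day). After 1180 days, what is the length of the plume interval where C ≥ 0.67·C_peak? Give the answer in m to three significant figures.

16.2 m

The plume is Gaussian with σ = √(2Dt) = √(2 × 0.0347 × 1180) = 9.049 m.
C/C_peak = exp(−Δx²/(2σ²)) = 0.67 ⇒ Δx = σ·√(−2 ln 0.67) = 9.049 × 0.8950 = 8.099 m.
Width = 2Δx = 16.2 m.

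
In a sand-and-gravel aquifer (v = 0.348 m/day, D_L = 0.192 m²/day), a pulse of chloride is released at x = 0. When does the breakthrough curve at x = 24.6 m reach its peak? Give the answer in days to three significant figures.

69.1 days

For the 1D instantaneous-source solution, setting ∂C/∂t = 0 at fixed x gives v²t² + 2Dt − x² = 0, so t = (√(D² + v²x²) − D)/v².
√(D² + v²x²) = √(0.192² + 0.348² × 24.6²) = 8.563; v² = 0.121104.
t = (8.563 − 0.192)/0.121104 = 69.1 days (vs. the pure-advection estimate x/v = 70.7 d).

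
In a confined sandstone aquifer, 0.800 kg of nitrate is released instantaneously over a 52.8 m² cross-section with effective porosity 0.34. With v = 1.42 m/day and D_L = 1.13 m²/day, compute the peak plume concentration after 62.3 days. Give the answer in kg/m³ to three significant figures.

0.00150 kg/m³

The peak of an instantaneous 1D plume sits at x = vt; there the Gaussian factor is 1 and C_max = M/(n_e·A·√(4πDt)), where n_e·A is the pore area the mass is dissolved in.
√(4πDt) = √(4π × 1.13 × 62.3) = 29.74 m, so C_max = 0.800/(0.34 × 52.8 × 29.74) = 0.00150 kg/m³.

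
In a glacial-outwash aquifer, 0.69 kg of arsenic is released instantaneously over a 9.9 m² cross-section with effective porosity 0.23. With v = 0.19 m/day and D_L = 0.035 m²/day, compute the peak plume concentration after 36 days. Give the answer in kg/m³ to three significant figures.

The peak of an instantaneous 1D plume sits at x = vt; there the Gaussian factor is 1 and C_max = M/(n_e·A·√(4πDt)), where n_e·A is the pore area the mass is dissolved in.
√(4πDt) = √(4π × 0.035 × 36) = 3.979 m, so C_max = 0.69/(0.23 × 9.9 × 3.979) = 0.0762 kg/m³.

0.0762 kg/m³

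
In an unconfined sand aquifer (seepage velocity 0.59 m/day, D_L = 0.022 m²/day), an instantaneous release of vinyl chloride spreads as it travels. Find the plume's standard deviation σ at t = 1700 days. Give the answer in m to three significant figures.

Dispersive spreading gives a Gaussian with σ² = 2Dt; advection only shifts the center.
σ = √(2 × 0.022 × 1700) = 8.65 m.

8.65 m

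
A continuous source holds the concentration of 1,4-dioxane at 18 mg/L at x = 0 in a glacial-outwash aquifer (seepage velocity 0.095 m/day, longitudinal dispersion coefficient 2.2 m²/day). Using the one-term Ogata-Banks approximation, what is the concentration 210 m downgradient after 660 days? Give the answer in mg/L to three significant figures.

For a continuous step input, C/C₀ ≈ ½·erfc((x−vt)/(2√(Dt))).
vt = 0.095 × 660 = 62.7 m and 2√(Dt) = 2√(2.2 × 660) = 76.21 m.
Argument (x−vt)/(2√(Dt)) = (210 − 62.7)/76.21 = 1.933; ½·erfc(1.933) = 0.003132.
C = 18 × 0.003132 = 0.0564 mg/L.

0.0564 mg/L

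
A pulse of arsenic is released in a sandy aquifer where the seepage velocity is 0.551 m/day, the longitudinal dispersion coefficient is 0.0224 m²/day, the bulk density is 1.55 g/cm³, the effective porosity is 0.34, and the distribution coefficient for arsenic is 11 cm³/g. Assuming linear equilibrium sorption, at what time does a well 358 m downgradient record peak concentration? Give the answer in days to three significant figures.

Retardation factor R = 1 + ρ_b·K_d/n = 1 + 1.55 × 11/0.34 = 51.15.
Sorption retards both mechanisms: v_R = v/R = 0.01077 m/day, D_R = D/R = 0.0004379 m²/day.
Peak time from v_R²t² + 2D_R t − x² = 0: t = (√(D_R² + v_R²x²) − D_R)/v_R².
√(D_R² + v_R²x²) = √(0.0004379² + 0.01077² × 358²) = 3.856; v_R² = 0.0001160.
t = (3.856 − 0.0004379)/0.0001160 = 33200 days.

33200 days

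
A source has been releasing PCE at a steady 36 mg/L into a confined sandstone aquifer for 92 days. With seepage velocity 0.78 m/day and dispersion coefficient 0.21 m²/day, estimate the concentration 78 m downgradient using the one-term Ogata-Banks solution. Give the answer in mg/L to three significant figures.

For a continuous step input, C/C₀ ≈ ½·erfc((x−vt)/(2√(Dt))).
vt = 0.78 × 92 = 71.76 m and 2√(Dt) = 2√(0.21 × 92) = 8.791 m.
Argument (x−vt)/(2√(Dt)) = (78 − 71.76)/8.791 = 0.7098; ½·erfc(0.7098) = 0.1577.
C = 36 × 0.1577 = 5.68 mg/L.

5.68 mg/L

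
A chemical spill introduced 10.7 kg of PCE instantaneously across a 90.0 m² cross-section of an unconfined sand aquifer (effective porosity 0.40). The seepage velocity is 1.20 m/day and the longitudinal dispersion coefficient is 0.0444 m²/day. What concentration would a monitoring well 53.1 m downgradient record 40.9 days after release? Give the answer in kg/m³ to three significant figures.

0.00673 kg/m³

For an instantaneous plane source, C(x,t) = M/(n_e·A·√(4πDt)) · exp(−(x−vt)²/(4Dt)), with n_e·A the pore (flow) area.
Plume center vt = 1.20 × 40.9 = 49.08 m, so the well at 53.1 m is 4.02 m downgradient of the peak.
√(4πDt) = 4.777 m, giving peak height M/(n_e·A·√(4πDt)) = 10.7/(0.40 × 90.0 × 4.777) = 0.06222 kg/m³.
(x−vt)²/(4Dt) = (4.02)²/(4 × 0.0444 × 40.9) = 2.225; exp(−2.225) = 0.1081.
C = 0.06222 × 0.1081 = 0.00673 kg/m³.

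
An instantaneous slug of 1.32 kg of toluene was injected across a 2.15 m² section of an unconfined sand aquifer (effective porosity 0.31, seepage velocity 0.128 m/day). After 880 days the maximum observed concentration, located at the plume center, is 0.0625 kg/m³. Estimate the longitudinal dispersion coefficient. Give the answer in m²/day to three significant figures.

At the plume center C_max = M/(n_e·A·√(4πDt)), so D = M²/(4πt·(n_e·A·C_max)²).
n_e·A·C_max = 0.31 × 2.15 × 0.0625 = 0.04166 kg/m.
D = 1.32²/(4π × 880 × 0.04166²) = 0.0908 m²/day.

0.0908 m²/day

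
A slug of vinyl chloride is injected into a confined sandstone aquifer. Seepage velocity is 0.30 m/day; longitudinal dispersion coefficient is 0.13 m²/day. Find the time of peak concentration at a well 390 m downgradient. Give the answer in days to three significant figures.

For the 1D instantaneous-source solution, setting ∂C/∂t = 0 at fixed x gives v²t² + 2Dt − x² = 0, so t = (√(D² + v²x²) − D)/v².
√(D² + v²x²) = √(0.13² + 0.30² × 390²) = 117.0; v² = 0.09.
t = (117.0 − 0.13)/0.09 = 1300 days (vs. the pure-advection estimate x/v = 1300 d).

1300 days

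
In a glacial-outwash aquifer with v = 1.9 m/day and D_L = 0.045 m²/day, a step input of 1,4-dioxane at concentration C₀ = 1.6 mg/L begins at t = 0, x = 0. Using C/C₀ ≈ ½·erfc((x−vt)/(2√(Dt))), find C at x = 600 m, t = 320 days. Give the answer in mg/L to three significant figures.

1.49 mg/L

For a continuous step input, C/C₀ ≈ ½·erfc((x−vt)/(2√(Dt))).
vt = 1.9 × 320 = 608 m and 2√(Dt) = 2√(0.045 × 320) = 7.589 m.
Argument (x−vt)/(2√(Dt)) = (600 − 608)/7.589 = -1.054; ½·erfc(-1.054) = 0.9320.
C = 1.6 × 0.9320 = 1.49 mg/L.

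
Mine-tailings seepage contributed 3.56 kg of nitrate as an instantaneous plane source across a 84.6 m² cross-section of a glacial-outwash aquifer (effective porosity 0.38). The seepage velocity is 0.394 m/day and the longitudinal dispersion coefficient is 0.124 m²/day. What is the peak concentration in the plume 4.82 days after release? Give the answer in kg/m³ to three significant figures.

0.0404 kg/m³

The peak of an instantaneous 1D plume sits at x = vt; there the Gaussian factor is 1 and C_max = M/(n_e·A·√(4πDt)), where n_e·A is the pore area the mass is dissolved in.
√(4πDt) = √(4π × 0.124 × 4.82) = 2.741 m, so C_max = 3.56/(0.38 × 84.6 × 2.741) = 0.0404 kg/m³.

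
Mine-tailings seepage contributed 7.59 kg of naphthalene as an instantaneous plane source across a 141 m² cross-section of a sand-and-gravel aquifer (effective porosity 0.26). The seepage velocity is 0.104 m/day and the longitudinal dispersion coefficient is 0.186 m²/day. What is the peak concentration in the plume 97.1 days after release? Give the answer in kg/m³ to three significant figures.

0.0137 kg/m³

The peak of an instantaneous 1D plume sits at x = vt; there the Gaussian factor is 1 and C_max = M/(n_e·A·√(4πDt)), where n_e·A is the pore area the mass is dissolved in.
√(4πDt) = √(4π × 0.186 × 97.1) = 15.07 m, so C_max = 7.59/(0.26 × 141 × 15.07) = 0.0137 kg/m³.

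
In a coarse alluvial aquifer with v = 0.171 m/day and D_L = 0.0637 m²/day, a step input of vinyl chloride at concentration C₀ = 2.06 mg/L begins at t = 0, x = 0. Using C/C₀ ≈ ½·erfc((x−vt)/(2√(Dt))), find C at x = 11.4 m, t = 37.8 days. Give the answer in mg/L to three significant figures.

For a continuous step input, C/C₀ ≈ ½·erfc((x−vt)/(2√(Dt))).
vt = 0.171 × 37.8 = 6.4638 m and 2√(Dt) = 2√(0.0637 × 37.8) = 3.103 m.
Argument (x−vt)/(2√(Dt)) = (11.4 − 6.4638)/3.103 = 1.591; ½·erfc(1.591) = 0.01222.
C = 2.06 × 0.01222 = 0.0252 mg/L.

0.0252 mg/L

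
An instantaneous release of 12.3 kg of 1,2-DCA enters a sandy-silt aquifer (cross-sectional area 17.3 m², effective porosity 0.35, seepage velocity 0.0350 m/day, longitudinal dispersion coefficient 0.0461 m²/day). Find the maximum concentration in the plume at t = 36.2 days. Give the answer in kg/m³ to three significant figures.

0.444 kg/m³

The peak of an instantaneous 1D plume sits at x = vt; there the Gaussian factor is 1 and C_max = M/(n_e·A·√(4πDt)), where n_e·A is the pore area the mass is dissolved in.
√(4πDt) = √(4π × 0.0461 × 36.2) = 4.579 m, so C_max = 12.3/(0.35 × 17.3 × 4.579) = 0.444 kg/m³.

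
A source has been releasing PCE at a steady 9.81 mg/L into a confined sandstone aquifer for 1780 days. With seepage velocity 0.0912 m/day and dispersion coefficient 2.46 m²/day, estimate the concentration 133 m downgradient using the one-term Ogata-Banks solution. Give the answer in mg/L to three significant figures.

6.11 mg/L

For a continuous step input, C/C₀ ≈ ½·erfc((x−vt)/(2√(Dt))).
vt = 0.0912 × 1780 = 162.336 m and 2√(Dt) = 2√(2.46 × 1780) = 132.3 m.
Argument (x−vt)/(2√(Dt)) = (133 − 162.336)/132.3 = -0.2217; ½·erfc(-0.2217) = 0.6231.
C = 9.81 × 0.6231 = 6.11 mg/L.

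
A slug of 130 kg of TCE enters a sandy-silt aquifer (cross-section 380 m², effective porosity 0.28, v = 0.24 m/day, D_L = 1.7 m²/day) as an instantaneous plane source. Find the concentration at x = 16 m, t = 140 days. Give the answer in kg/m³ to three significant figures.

0.0161 kg/m³

For an instantaneous plane source, C(x,t) = M/(n_e·A·√(4πDt)) · exp(−(x−vt)²/(4Dt)), with n_e·A the pore (flow) area.
Plume center vt = 0.24 × 140 = 33.6 m, so the well at 16 m is 17.6 m upgradient of the peak.
√(4πDt) = 54.69 m, giving peak height M/(n_e·A·√(4πDt)) = 130/(0.28 × 380 × 54.69) = 0.02234 kg/m³.
(x−vt)²/(4Dt) = (-17.6)²/(4 × 1.7 × 140) = 0.3254; exp(−0.3254) = 0.7222.
C = 0.02234 × 0.7222 = 0.0161 kg/m³.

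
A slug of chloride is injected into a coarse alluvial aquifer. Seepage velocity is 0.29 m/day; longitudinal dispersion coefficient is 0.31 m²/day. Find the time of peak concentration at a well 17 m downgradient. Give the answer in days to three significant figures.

For the 1D instantaneous-source solution, setting ∂C/∂t = 0 at fixed x gives v²t² + 2Dt − x² = 0, so t = (√(D² + v²x²) − D)/v².
√(D² + v²x²) = √(0.31² + 0.29² × 17²) = 4.940; v² = 0.0841.
t = (4.940 − 0.31)/0.0841 = 55.1 days (vs. the pure-advection estimate x/v = 58.6 d).

55.1 days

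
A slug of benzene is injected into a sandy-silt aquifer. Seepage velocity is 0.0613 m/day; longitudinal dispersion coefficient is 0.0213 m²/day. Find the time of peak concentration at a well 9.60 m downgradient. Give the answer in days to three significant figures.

For the 1D instantaneous-source solution, setting ∂C/∂t = 0 at fixed x gives v²t² + 2Dt − x² = 0, so t = (√(D² + v²x²) − D)/v².
√(D² + v²x²) = √(0.0213² + 0.0613² × 9.60²) = 0.5889; v² = 0.00375769.
t = (0.5889 − 0.0213)/0.00375769 = 151 days (vs. the pure-advection estimate x/v = 157 d).

151 days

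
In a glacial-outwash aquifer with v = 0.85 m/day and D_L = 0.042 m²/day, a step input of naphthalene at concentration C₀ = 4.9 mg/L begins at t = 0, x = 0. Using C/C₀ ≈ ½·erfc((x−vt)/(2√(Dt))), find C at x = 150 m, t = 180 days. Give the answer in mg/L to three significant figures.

3.82 mg/L

For a continuous step input, C/C₀ ≈ ½·erfc((x−vt)/(2√(Dt))).
vt = 0.85 × 180 = 153 m and 2√(Dt) = 2√(0.042 × 180) = 5.499 m.
Argument (x−vt)/(2√(Dt)) = (150 − 153)/5.499 = -0.5456; ½·erfc(-0.5456) = 0.7798.
C = 4.9 × 0.7798 = 3.82 mg/L.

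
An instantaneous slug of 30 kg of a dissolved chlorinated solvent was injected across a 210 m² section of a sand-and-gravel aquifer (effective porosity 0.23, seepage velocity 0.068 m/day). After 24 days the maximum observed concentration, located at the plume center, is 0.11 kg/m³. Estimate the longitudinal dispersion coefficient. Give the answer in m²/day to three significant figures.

At the plume center C_max = M/(n_e·A·√(4πDt)), so D = M²/(4πt·(n_e·A·C_max)²).
n_e·A·C_max = 0.23 × 210 × 0.11 = 5.313 kg/m.
D = 30²/(4π × 24 × 5.313²) = 0.106 m²/day.

0.106 m²/day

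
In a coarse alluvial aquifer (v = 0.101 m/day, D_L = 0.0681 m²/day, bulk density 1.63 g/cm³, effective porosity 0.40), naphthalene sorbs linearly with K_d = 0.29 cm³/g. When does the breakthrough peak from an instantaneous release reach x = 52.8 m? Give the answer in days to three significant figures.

1130 days

Retardation factor R = 1 + ρ_b·K_d/n = 1 + 1.63 × 0.29/0.40 = 2.182.
Sorption retards both mechanisms: v_R = v/R = 0.04629 m/day, D_R = D/R = 0.03121 m²/day.
Peak time from v_R²t² + 2D_R t − x² = 0: t = (√(D_R² + v_R²x²) − D_R)/v_R².
√(D_R² + v_R²x²) = √(0.03121² + 0.04629² × 52.8²) = 2.444; v_R² = 0.002143.
t = (2.444 − 0.03121)/0.002143 = 1130 days.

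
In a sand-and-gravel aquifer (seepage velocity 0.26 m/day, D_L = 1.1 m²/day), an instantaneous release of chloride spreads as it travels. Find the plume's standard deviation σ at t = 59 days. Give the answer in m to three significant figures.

Dispersive spreading gives a Gaussian with σ² = 2Dt; advection only shifts the center.
σ = √(2 × 1.1 × 59) = 11.4 m.

11.4 m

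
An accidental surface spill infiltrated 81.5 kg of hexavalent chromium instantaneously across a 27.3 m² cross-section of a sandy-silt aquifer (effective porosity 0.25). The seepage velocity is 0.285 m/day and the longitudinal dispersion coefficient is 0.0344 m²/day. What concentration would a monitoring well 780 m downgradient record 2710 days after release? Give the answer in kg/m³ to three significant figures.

For an instantaneous plane source, C(x,t) = M/(n_e·A·√(4πDt)) · exp(−(x−vt)²/(4Dt)), with n_e·A the pore (flow) area.
Plume center vt = 0.285 × 2710 = 772.35 m, so the well at 780 m is 7.65 m downgradient of the peak.
√(4πDt) = 34.23 m, giving peak height M/(n_e·A·√(4πDt)) = 81.5/(0.25 × 27.3 × 34.23) = 0.3489 kg/m³.
(x−vt)²/(4Dt) = (7.65)²/(4 × 0.0344 × 2710) = 0.1569; exp(−0.1569) = 0.8548.
C = 0.3489 × 0.8548 = 0.298 kg/m³.

0.298 kg/m³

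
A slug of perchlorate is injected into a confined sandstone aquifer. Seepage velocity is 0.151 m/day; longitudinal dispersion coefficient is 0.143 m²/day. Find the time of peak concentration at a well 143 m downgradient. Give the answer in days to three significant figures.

941 days

For the 1D instantaneous-source solution, setting ∂C/∂t = 0 at fixed x gives v²t² + 2Dt − x² = 0, so t = (√(D² + v²x²) − D)/v².
√(D² + v²x²) = √(0.143² + 0.151² × 143²) = 21.59; v² = 0.022801.
t = (21.59 − 0.143)/0.022801 = 941 days (vs. the pure-advection estimate x/v = 947 d).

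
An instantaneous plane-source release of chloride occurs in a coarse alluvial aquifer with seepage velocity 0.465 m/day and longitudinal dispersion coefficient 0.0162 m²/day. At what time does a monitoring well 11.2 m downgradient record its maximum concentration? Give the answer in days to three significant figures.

24.0 days

For the 1D instantaneous-source solution, setting ∂C/∂t = 0 at fixed x gives v²t² + 2Dt − x² = 0, so t = (√(D² + v²x²) − D)/v².
√(D² + v²x²) = √(0.0162² + 0.465² × 11.2²) = 5.208; v² = 0.216225.
t = (5.208 − 0.0162)/0.216225 = 24.0 days (vs. the pure-advection estimate x/v = 24.1 d).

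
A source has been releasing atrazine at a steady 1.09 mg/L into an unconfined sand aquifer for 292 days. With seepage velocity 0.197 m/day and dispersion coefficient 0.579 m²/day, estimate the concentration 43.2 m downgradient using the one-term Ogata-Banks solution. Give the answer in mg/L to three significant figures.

For a continuous step input, C/C₀ ≈ ½·erfc((x−vt)/(2√(Dt))).
vt = 0.197 × 292 = 57.524 m and 2√(Dt) = 2√(0.579 × 292) = 26.01 m.
Argument (x−vt)/(2√(Dt)) = (43.2 − 57.524)/26.01 = -0.5507; ½·erfc(-0.5507) = 0.7820.
C = 1.09 × 0.7820 = 0.852 mg/L.

0.852 mg/L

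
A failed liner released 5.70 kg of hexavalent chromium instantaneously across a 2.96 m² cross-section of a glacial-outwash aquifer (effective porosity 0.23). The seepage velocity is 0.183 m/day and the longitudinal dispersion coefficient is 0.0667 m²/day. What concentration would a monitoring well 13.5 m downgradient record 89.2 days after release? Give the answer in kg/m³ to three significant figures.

For an instantaneous plane source, C(x,t) = M/(n_e·A·√(4πDt)) · exp(−(x−vt)²/(4Dt)), with n_e·A the pore (flow) area.
Plume center vt = 0.183 × 89.2 = 16.3236 m, so the well at 13.5 m is 2.8236 m upgradient of the peak.
√(4πDt) = 8.647 m, giving peak height M/(n_e·A·√(4πDt)) = 5.70/(0.23 × 2.96 × 8.647) = 0.9683 kg/m³.
(x−vt)²/(4Dt) = (-2.8236)²/(4 × 0.0667 × 89.2) = 0.3350; exp(−0.3350) = 0.7153.
C = 0.9683 × 0.7153 = 0.693 kg/m³.

0.693 kg/m³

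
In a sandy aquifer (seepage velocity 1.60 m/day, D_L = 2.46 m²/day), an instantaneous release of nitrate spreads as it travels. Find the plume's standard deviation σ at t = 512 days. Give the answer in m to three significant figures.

50.2 m

Dispersive spreading gives a Gaussian with σ² = 2Dt; advection only shifts the center.
σ = √(2 × 2.46 × 512) = 50.2 m.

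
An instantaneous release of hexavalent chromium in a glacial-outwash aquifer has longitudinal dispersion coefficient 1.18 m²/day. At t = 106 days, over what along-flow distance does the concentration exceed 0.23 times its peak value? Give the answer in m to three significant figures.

The plume is Gaussian with σ = √(2Dt) = √(2 × 1.18 × 106) = 15.82 m.
C/C_peak = exp(−Δx²/(2σ²)) = 0.23 ⇒ Δx = σ·√(−2 ln 0.23) = 15.82 × 1.714 = 27.12 m.
Width = 2Δx = 54.2 m.

54.2 m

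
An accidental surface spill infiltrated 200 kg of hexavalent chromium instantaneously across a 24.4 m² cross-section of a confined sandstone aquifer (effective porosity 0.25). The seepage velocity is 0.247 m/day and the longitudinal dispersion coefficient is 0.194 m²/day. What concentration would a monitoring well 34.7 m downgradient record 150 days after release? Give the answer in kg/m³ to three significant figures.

For an instantaneous plane source, C(x,t) = M/(n_e·A·√(4πDt)) · exp(−(x−vt)²/(4Dt)), with n_e·A the pore (flow) area.
Plume center vt = 0.247 × 150 = 37.05 m, so the well at 34.7 m is 2.35 m upgradient of the peak.
√(4πDt) = 19.12 m, giving peak height M/(n_e·A·√(4πDt)) = 200/(0.25 × 24.4 × 19.12) = 1.715 kg/m³.
(x−vt)²/(4Dt) = (-2.35)²/(4 × 0.194 × 150) = 0.04744; exp(−0.04744) = 0.9537.
C = 1.715 × 0.9537 = 1.64 kg/m³.

1.64 kg/m³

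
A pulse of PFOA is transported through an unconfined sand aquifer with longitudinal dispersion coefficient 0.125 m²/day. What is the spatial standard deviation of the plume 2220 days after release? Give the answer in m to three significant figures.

Dispersive spreading gives a Gaussian with σ² = 2Dt; advection only shifts the center.
σ = √(2 × 0.125 × 2220) = 23.6 m.

23.6 m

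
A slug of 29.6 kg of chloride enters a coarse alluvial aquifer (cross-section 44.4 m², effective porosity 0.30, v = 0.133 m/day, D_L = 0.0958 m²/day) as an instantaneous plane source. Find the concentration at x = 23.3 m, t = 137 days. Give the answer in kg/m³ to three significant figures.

0.106 kg/m³

For an instantaneous plane source, C(x,t) = M/(n_e·A·√(4πDt)) · exp(−(x−vt)²/(4Dt)), with n_e·A the pore (flow) area.
Plume center vt = 0.133 × 137 = 18.221 m, so the well at 23.3 m is 5.079 m downgradient of the peak.
√(4πDt) = 12.84 m, giving peak height M/(n_e·A·√(4πDt)) = 29.6/(0.30 × 44.4 × 12.84) = 0.1731 kg/m³.
(x−vt)²/(4Dt) = (5.079)²/(4 × 0.0958 × 137) = 0.4914; exp(−0.4914) = 0.6118.
C = 0.1731 × 0.6118 = 0.106 kg/m³.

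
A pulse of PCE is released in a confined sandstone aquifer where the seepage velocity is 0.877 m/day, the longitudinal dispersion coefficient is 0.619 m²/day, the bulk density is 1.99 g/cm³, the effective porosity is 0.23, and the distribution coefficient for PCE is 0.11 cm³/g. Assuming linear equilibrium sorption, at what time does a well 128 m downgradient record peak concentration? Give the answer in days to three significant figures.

Retardation factor R = 1 + ρ_b·K_d/n = 1 + 1.99 × 0.11/0.23 = 1.952.
Sorption retards both mechanisms: v_R = v/R = 0.4493 m/day, D_R = D/R = 0.3171 m²/day.
Peak time from v_R²t² + 2D_R t − x² = 0: t = (√(D_R² + v_R²x²) − D_R)/v_R².
√(D_R² + v_R²x²) = √(0.3171² + 0.4493² × 128²) = 57.51; v_R² = 0.2019.
t = (57.51 − 0.3171)/0.2019 = 283 days.

283 days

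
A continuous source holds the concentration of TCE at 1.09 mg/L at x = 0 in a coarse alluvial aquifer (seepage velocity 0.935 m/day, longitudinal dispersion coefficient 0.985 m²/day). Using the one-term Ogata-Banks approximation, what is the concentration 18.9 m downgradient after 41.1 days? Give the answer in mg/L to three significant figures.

For a continuous step input, C/C₀ ≈ ½·erfc((x−vt)/(2√(Dt))).
vt = 0.935 × 41.1 = 38.4285 m and 2√(Dt) = 2√(0.985 × 41.1) = 12.73 m.
Argument (x−vt)/(2√(Dt)) = (18.9 − 38.4285)/12.73 = -1.534; ½·erfc(-1.534) = 0.9850.
C = 1.09 × 0.9850 = 1.07 mg/L.

1.07 mg/L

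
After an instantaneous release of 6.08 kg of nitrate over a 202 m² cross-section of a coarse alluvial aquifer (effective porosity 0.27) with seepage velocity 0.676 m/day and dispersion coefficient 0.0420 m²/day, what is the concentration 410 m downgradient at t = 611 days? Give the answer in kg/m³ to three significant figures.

0.00567 kg/m³

For an instantaneous plane source, C(x,t) = M/(n_e·A·√(4πDt)) · exp(−(x−vt)²/(4Dt)), with n_e·A the pore (flow) area.
Plume center vt = 0.676 × 611 = 413.036 m, so the well at 410 m is 3.036 m upgradient of the peak.
√(4πDt) = 17.96 m, giving peak height M/(n_e·A·√(4πDt)) = 6.08/(0.27 × 202 × 17.96) = 0.006207 kg/m³.
(x−vt)²/(4Dt) = (-3.036)²/(4 × 0.0420 × 611) = 0.08980; exp(−0.08980) = 0.9141.
C = 0.006207 × 0.9141 = 0.00567 kg/m³.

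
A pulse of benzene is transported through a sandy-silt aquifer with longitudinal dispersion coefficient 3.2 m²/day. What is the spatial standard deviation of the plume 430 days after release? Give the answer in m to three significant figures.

52.5 m

Dispersive spreading gives a Gaussian with σ² = 2Dt; advection only shifts the center.
σ = √(2 × 3.2 × 430) = 52.5 m.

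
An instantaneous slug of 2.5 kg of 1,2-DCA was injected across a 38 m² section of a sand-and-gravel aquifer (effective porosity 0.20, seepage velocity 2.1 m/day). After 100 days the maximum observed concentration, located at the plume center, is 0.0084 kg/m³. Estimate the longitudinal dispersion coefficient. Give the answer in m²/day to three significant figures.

At the plume center C_max = M/(n_e·A·√(4πDt)), so D = M²/(4πt·(n_e·A·C_max)²).
n_e·A·C_max = 0.20 × 38 × 0.0084 = 0.06384 kg/m.
D = 2.5²/(4π × 100 × 0.06384²) = 1.22 m²/day.

1.22 m²/day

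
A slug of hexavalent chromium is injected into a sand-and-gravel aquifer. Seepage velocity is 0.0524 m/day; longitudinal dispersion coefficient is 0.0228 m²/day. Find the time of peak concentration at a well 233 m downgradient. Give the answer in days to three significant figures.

For the 1D instantaneous-source solution, setting ∂C/∂t = 0 at fixed x gives v²t² + 2Dt − x² = 0, so t = (√(D² + v²x²) − D)/v².
√(D² + v²x²) = √(0.0228² + 0.0524² × 233²) = 12.21; v² = 0.00274576.
t = (12.21 − 0.0228)/0.00274576 = 4440 days (vs. the pure-advection estimate x/v = 4450 d).

4440 days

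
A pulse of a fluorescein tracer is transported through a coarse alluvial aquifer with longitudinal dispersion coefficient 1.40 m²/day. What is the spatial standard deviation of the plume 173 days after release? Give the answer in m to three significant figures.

Dispersive spreading gives a Gaussian with σ² = 2Dt; advection only shifts the center.
σ = √(2 × 1.40 × 173) = 22.0 m.

22.0 m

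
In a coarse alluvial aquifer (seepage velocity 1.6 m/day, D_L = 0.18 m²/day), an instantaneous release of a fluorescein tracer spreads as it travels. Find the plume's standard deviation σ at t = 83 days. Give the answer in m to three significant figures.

5.47 m

Dispersive spreading gives a Gaussian with σ² = 2Dt; advection only shifts the center.
σ = √(2 × 0.18 × 83) = 5.47 m.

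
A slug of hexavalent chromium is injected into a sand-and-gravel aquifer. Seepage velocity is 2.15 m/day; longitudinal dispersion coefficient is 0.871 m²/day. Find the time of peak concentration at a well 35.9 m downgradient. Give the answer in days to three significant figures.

For the 1D instantaneous-source solution, setting ∂C/∂t = 0 at fixed x gives v²t² + 2Dt − x² = 0, so t = (√(D² + v²x²) − D)/v².
√(D² + v²x²) = √(0.871² + 2.15² × 35.9²) = 77.19; v² = 4.6225.
t = (77.19 − 0.871)/4.6225 = 16.5 days (vs. the pure-advection estimate x/v = 16.7 d).

16.5 days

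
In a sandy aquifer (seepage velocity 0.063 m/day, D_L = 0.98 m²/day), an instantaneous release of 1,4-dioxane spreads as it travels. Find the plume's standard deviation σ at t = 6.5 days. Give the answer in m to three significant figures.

Dispersive spreading gives a Gaussian with σ² = 2Dt; advection only shifts the center.
σ = √(2 × 0.98 × 6.5) = 3.57 m.

3.57 m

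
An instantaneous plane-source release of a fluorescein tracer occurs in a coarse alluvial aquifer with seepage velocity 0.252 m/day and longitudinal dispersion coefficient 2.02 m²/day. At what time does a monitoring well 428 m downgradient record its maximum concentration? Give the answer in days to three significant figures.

1670 days

For the 1D instantaneous-source solution, setting ∂C/∂t = 0 at fixed x gives v²t² + 2Dt − x² = 0, so t = (√(D² + v²x²) − D)/v².
√(D² + v²x²) = √(2.02² + 0.252² × 428²) = 107.9; v² = 0.063504.
t = (107.9 − 2.02)/0.063504 = 1670 days (vs. the pure-advection estimate x/v = 1700 d).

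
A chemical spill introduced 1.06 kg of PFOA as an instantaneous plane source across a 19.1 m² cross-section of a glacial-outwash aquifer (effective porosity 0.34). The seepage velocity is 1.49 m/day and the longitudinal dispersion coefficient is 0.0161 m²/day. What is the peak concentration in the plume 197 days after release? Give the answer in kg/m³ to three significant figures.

0.0259 kg/m³

The peak of an instantaneous 1D plume sits at x = vt; there the Gaussian factor is 1 and C_max = M/(n_e·A·√(4πDt)), where n_e·A is the pore area the mass is dissolved in.
√(4πDt) = √(4π × 0.0161 × 197) = 6.313 m, so C_max = 1.06/(0.34 × 19.1 × 6.313) = 0.0259 kg/m³.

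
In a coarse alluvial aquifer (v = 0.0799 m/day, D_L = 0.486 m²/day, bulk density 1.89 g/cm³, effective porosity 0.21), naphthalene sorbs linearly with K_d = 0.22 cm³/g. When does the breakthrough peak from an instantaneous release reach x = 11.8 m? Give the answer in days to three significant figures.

268 days

Retardation factor R = 1 + ρ_b·K_d/n = 1 + 1.89 × 0.22/0.21 = 2.980.
Sorption retards both mechanisms: v_R = v/R = 0.02681 m/day, D_R = D/R = 0.1631 m²/day.
Peak time from v_R²t² + 2D_R t − x² = 0: t = (√(D_R² + v_R²x²) − D_R)/v_R².
√(D_R² + v_R²x²) = √(0.1631² + 0.02681² × 11.8²) = 0.3559; v_R² = 0.0007188.
t = (0.3559 − 0.1631)/0.0007188 = 268 days.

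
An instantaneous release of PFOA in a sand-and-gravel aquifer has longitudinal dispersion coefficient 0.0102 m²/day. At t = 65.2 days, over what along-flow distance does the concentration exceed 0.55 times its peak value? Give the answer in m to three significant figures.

2.52 m

The plume is Gaussian with σ = √(2Dt) = √(2 × 0.0102 × 65.2) = 1.153 m.
C/C_peak = exp(−Δx²/(2σ²)) = 0.55 ⇒ Δx = σ·√(−2 ln 0.55) = 1.153 × 1.093 = 1.260 m.
Width = 2Δx = 2.52 m.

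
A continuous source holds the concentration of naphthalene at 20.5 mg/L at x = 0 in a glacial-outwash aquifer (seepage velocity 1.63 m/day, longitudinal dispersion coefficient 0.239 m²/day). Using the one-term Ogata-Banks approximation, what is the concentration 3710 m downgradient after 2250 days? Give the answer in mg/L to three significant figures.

2.00 mg/L

For a continuous step input, C/C₀ ≈ ½·erfc((x−vt)/(2√(Dt))).
vt = 1.63 × 2250 = 3667.5 m and 2√(Dt) = 2√(0.239 × 2250) = 46.38 m.
Argument (x−vt)/(2√(Dt)) = (3710 − 3667.5)/46.38 = 0.9163; ½·erfc(0.9163) = 0.09751.
C = 20.5 × 0.09751 = 2.00 mg/L.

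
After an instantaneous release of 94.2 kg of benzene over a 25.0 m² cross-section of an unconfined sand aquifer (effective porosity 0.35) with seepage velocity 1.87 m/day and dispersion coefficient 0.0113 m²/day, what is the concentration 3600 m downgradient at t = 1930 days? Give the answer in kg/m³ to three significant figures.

For an instantaneous plane source, C(x,t) = M/(n_e·A·√(4πDt)) · exp(−(x−vt)²/(4Dt)), with n_e·A the pore (flow) area.
Plume center vt = 1.87 × 1930 = 3609.1 m, so the well at 3600 m is 9.1 m upgradient of the peak.
√(4πDt) = 16.55 m, giving peak height M/(n_e·A·√(4πDt)) = 94.2/(0.35 × 25.0 × 16.55) = 0.6505 kg/m³.
(x−vt)²/(4Dt) = (-9.1)²/(4 × 0.0113 × 1930) = 0.9493; exp(−0.9493) = 0.3870.
C = 0.6505 × 0.3870 = 0.252 kg/m³.

0.252 kg/m³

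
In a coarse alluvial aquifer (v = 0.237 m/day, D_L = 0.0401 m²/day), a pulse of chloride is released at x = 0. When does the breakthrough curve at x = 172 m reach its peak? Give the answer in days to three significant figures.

725 days

For the 1D instantaneous-source solution, setting ∂C/∂t = 0 at fixed x gives v²t² + 2Dt − x² = 0, so t = (√(D² + v²x²) − D)/v².
√(D² + v²x²) = √(0.0401² + 0.237² × 172²) = 40.76; v² = 0.056169.
t = (40.76 − 0.0401)/0.056169 = 725 days (vs. the pure-advection estimate x/v = 726 d).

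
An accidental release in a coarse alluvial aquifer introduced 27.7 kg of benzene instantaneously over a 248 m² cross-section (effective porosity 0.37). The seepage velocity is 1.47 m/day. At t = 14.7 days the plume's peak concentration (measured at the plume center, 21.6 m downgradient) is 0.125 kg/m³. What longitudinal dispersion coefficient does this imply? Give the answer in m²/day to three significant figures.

At the plume center C_max = M/(n_e·A·√(4πDt)), so D = M²/(4πt·(n_e·A·C_max)²).
n_e·A·C_max = 0.37 × 248 × 0.125 = 11.47 kg/m.
D = 27.7²/(4π × 14.7 × 11.47²) = 0.0316 m²/day.

0.0316 m²/day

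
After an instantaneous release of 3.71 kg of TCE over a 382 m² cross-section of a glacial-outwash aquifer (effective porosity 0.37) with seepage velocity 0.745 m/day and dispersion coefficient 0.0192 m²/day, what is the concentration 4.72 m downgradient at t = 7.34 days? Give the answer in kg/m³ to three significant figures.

For an instantaneous plane source, C(x,t) = M/(n_e·A·√(4πDt)) · exp(−(x−vt)²/(4Dt)), with n_e·A the pore (flow) area.
Plume center vt = 0.745 × 7.34 = 5.4683 m, so the well at 4.72 m is 0.7483 m upgradient of the peak.
√(4πDt) = 1.331 m, giving peak height M/(n_e·A·√(4πDt)) = 3.71/(0.37 × 382 × 1.331) = 0.01972 kg/m³.
(x−vt)²/(4Dt) = (-0.7483)²/(4 × 0.0192 × 7.34) = 0.9933; exp(−0.9933) = 0.3704.
C = 0.01972 × 0.3704 = 0.00730 kg/m³.

0.00730 kg/m³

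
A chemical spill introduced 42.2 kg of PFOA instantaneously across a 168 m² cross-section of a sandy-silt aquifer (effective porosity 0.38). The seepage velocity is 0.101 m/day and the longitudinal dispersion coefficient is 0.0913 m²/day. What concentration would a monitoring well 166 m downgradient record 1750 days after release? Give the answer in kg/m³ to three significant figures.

0.0123 kg/m³

For an instantaneous plane source, C(x,t) = M/(n_e·A·√(4πDt)) · exp(−(x−vt)²/(4Dt)), with n_e·A the pore (flow) area.
Plume center vt = 0.101 × 1750 = 176.75 m, so the well at 166 m is 10.75 m upgradient of the peak.
√(4πDt) = 44.81 m, giving peak height M/(n_e·A·√(4πDt)) = 42.2/(0.38 × 168 × 44.81) = 0.01475 kg/m³.
(x−vt)²/(4Dt) = (-10.75)²/(4 × 0.0913 × 1750) = 0.1808; exp(−0.1808) = 0.8346.
C = 0.01475 × 0.8346 = 0.0123 kg/m³.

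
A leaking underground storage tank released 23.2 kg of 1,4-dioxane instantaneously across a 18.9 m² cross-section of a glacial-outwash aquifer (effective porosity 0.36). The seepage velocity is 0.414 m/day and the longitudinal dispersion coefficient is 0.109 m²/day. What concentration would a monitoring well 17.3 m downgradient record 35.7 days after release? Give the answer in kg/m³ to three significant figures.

For an instantaneous plane source, C(x,t) = M/(n_e·A·√(4πDt)) · exp(−(x−vt)²/(4Dt)), with n_e·A the pore (flow) area.
Plume center vt = 0.414 × 35.7 = 14.7798 m, so the well at 17.3 m is 2.5202 m downgradient of the peak.
√(4πDt) = 6.993 m, giving peak height M/(n_e·A·√(4πDt)) = 23.2/(0.36 × 18.9 × 6.993) = 0.4876 kg/m³.
(x−vt)²/(4Dt) = (2.5202)²/(4 × 0.109 × 35.7) = 0.4081; exp(−0.4081) = 0.6649.
C = 0.4876 × 0.6649 = 0.324 kg/m³.

0.324 kg/m³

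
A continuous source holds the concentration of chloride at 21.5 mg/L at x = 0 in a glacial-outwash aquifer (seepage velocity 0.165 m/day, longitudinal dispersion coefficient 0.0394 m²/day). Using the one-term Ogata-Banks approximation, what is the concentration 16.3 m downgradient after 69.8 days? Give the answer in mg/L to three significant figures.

0.445 mg/L

For a continuous step input, C/C₀ ≈ ½·erfc((x−vt)/(2√(Dt))).
vt = 0.165 × 69.8 = 11.517 m and 2√(Dt) = 2√(0.0394 × 69.8) = 3.317 m.
Argument (x−vt)/(2√(Dt)) = (16.3 − 11.517)/3.317 = 1.442; ½·erfc(1.442) = 0.02071.
C = 21.5 × 0.02071 = 0.445 mg/L.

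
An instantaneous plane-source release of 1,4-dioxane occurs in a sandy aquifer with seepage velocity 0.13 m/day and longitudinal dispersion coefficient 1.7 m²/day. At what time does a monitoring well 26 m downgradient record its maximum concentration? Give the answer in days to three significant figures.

For the 1D instantaneous-source solution, setting ∂C/∂t = 0 at fixed x gives v²t² + 2Dt − x² = 0, so t = (√(D² + v²x²) − D)/v².
√(D² + v²x²) = √(1.7² + 0.13² × 26²) = 3.783; v² = 0.0169.
t = (3.783 − 1.7)/0.0169 = 123 days (vs. the pure-advection estimate x/v = 200 d).

123 days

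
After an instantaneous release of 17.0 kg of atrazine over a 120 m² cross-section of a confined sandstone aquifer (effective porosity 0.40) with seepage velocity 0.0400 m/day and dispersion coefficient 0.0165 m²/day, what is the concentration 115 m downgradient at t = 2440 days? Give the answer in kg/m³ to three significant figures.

For an instantaneous plane source, C(x,t) = M/(n_e·A·√(4πDt)) · exp(−(x−vt)²/(4Dt)), with n_e·A the pore (flow) area.
Plume center vt = 0.0400 × 2440 = 97.6 m, so the well at 115 m is 17.4 m downgradient of the peak.
√(4πDt) = 22.49 m, giving peak height M/(n_e·A·√(4πDt)) = 17.0/(0.40 × 120 × 22.49) = 0.01575 kg/m³.
(x−vt)²/(4Dt) = (17.4)²/(4 × 0.0165 × 2440) = 1.880; exp(−1.880) = 0.1526.
C = 0.01575 × 0.1526 = 0.00240 kg/m³.

0.00240 kg/m³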